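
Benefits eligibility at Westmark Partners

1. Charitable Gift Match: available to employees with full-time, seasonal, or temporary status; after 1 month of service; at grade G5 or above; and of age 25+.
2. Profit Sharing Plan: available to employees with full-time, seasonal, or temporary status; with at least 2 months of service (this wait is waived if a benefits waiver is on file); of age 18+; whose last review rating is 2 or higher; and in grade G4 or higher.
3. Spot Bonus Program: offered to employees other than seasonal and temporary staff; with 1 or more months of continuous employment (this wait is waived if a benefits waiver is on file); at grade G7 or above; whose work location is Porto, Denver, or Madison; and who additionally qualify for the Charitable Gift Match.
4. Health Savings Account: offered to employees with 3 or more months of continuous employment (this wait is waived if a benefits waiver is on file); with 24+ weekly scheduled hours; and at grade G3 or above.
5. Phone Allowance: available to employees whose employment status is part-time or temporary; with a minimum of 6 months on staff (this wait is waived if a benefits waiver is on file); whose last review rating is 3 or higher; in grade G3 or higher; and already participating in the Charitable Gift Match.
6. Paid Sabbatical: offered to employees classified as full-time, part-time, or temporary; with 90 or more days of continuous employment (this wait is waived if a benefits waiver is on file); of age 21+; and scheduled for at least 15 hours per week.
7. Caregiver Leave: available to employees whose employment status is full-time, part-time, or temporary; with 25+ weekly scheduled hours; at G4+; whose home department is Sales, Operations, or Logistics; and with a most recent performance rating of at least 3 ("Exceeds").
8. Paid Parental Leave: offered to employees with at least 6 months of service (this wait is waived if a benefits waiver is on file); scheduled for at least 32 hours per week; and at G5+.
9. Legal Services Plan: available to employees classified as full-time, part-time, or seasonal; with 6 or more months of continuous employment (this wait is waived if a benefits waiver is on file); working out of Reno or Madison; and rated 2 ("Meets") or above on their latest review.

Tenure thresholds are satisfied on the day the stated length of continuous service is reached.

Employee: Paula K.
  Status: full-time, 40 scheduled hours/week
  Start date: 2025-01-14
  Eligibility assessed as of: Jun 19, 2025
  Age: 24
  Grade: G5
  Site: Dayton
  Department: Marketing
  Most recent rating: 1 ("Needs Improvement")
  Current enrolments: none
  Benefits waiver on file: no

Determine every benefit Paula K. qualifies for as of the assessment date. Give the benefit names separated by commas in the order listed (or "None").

Health Savings Account, Paid Sabbatical

Service from 2025-01-14 to Jun 19, 2025: 156 days.
Charitable Gift Match — status full-time ✓; service 156 days ≥ 1 month (≈30 days) ✓; grade G5 ≥ G5 ✓; age 24 < 25 ✗ → not eligible.
Profit Sharing Plan — status full-time ✓; no waiver, service 156 days ≥ 2 months (≈60 days) ✓; age 24 ≥ 18 ✓; rating 1 < 2 ✗ → not eligible.
Spot Bonus Program — status full-time ✓ (not excluded); no waiver, service 156 days ≥ 1 month (≈30 days) ✓; grade G5 < G7 ✗ → not eligible.
Health Savings Account — no waiver, service 156 days ≥ 3 months (≈90 days) ✓; 40 hrs/wk ≥ 24 ✓; grade G5 ≥ G3 ✓ → eligible.
Phone Allowance — status full-time ✗ (requires part-time or temporary) → not eligible.
Paid Sabbatical — status full-time ✓; no waiver, service 156 days ≥ 90 days ✓; age 24 ≥ 21 ✓; 40 hrs/wk ≥ 15 ✓ → eligible.
Caregiver Leave — status full-time ✓; 40 hrs/wk ≥ 25 ✓; grade G5 ≥ G4 ✓; dept Marketing ✗ → not eligible.
Paid Parental Leave — no waiver, service 156 days < 6 months (≈180 days) ✗ → not eligible.
Legal Services Plan — status full-time ✓; no waiver, service 156 days < 6 months (≈180 days) ✗ → not eligible.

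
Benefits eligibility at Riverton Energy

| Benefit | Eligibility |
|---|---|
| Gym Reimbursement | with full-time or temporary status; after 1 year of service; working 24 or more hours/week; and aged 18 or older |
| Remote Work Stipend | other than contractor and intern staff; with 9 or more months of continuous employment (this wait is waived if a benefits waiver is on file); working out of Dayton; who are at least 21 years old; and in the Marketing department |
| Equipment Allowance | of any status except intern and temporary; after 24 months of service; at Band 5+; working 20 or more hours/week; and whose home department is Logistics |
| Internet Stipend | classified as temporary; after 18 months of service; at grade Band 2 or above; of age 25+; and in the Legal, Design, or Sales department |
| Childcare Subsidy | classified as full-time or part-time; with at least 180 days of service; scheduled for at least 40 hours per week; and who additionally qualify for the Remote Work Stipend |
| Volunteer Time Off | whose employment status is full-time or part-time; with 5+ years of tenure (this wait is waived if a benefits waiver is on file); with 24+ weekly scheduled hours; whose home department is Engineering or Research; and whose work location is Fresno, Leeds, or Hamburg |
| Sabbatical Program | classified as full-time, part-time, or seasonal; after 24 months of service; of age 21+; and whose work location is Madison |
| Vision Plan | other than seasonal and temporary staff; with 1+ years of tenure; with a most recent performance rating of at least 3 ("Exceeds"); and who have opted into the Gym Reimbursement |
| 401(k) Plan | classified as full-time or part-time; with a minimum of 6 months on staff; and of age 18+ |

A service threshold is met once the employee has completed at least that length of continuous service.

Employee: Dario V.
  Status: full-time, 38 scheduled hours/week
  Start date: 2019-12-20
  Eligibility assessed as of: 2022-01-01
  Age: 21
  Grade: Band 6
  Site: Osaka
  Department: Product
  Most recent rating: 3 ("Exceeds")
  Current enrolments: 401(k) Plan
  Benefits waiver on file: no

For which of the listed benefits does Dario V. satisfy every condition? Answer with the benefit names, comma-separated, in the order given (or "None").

Service from 2019-12-20 to 2022-01-01: 743 days.
Gym Reimbursement — status full-time ✓; service 743 days ≥ 1 year (≈365 days) ✓; 38 hrs/wk ≥ 24 ✓; age 21 ≥ 18 ✓ → eligible.
Remote Work Stipend — status full-time ✓ (not excluded); no waiver, service 743 days ≥ 9 months (≈270 days) ✓; site Osaka ✗ (not Dayton) → not eligible.
Equipment Allowance — status full-time ✓ (not excluded); service 743 days ≥ 24 months (≈720 days) ✓; grade Band 6 ≥ Band 5 ✓; 38 hrs/wk ≥ 20 ✓; dept Product ✗ → not eligible.
Internet Stipend — status full-time ✗ (requires temporary) → not eligible.
Childcare Subsidy — status full-time ✓; service 743 days ≥ 180 days ✓; 38 hrs/wk < 40 ✗ → not eligible.
Volunteer Time Off — status full-time ✓; no waiver, service 743 days < 5 years (≈1825 days) ✗ → not eligible.
Sabbatical Program — status full-time ✓; service 743 days ≥ 24 months (≈720 days) ✓; age 21 ≥ 21 ✓; site Osaka ✗ (not Madison) → not eligible.
Vision Plan — status full-time ✓ (not excluded); service 743 days ≥ 1 year (≈365 days) ✓; rating 3 ≥ 3 ✓; not enrolled in Gym Reimbursement ✗ → not eligible.
401(k) Plan — status full-time ✓; service 743 days ≥ 6 months (≈180 days) ✓; age 21 ≥ 18 ✓ → eligible.

Gym Reimbursement, 401(k) Plan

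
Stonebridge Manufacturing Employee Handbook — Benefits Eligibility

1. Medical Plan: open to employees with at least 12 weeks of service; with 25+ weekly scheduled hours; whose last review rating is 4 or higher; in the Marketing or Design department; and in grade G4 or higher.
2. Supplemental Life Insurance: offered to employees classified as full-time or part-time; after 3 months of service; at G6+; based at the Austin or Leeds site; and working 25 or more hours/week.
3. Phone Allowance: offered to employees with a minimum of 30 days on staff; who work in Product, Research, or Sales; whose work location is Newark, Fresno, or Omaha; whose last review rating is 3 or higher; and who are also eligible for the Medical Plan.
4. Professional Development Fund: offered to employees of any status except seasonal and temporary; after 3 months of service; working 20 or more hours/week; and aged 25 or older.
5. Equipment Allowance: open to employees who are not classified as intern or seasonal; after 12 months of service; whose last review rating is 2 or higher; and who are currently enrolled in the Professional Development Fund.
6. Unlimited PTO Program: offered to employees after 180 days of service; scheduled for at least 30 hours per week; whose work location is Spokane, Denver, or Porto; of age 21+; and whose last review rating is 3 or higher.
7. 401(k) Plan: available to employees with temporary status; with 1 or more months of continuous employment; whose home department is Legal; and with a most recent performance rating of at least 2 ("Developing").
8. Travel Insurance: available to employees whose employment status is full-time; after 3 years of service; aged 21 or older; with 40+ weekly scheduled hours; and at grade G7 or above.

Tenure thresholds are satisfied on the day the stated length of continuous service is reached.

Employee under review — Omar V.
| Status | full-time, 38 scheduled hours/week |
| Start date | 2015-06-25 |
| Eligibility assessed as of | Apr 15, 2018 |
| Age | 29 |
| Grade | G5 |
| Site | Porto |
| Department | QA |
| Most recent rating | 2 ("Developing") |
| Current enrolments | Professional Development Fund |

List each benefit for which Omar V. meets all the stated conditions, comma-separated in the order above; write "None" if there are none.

Professional Development Fund, Equipment Allowance

Service from 2015-06-25 to Apr 15, 2018: 1025 days.
Medical Plan — service 1025 days ≥ 12 weeks (≈84 days) ✓; 38 hrs/wk ≥ 25 ✓; rating 2 < 4 ✗ → not eligible.
Supplemental Life Insurance — status full-time ✓; service 1025 days ≥ 3 months (≈90 days) ✓; grade G5 < G6 ✗ → not eligible.
Phone Allowance — service 1025 days ≥ 30 days ✓; dept QA ✗ → not eligible.
Professional Development Fund — status full-time ✓ (not excluded); service 1025 days ≥ 3 months (≈90 days) ✓; 38 hrs/wk ≥ 20 ✓; age 29 ≥ 25 ✓ → eligible.
Equipment Allowance — status full-time ✓ (not excluded); service 1025 days ≥ 12 months (≈360 days) ✓; rating 2 ≥ 2 ✓; enrolled in Professional Development Fund ✓ → eligible.
Unlimited PTO Program — service 1025 days ≥ 180 days ✓; 38 hrs/wk ≥ 30 ✓; site Porto ✓; age 29 ≥ 21 ✓; rating 2 < 3 ✗ → not eligible.
401(k) Plan — status full-time ✗ (requires temporary) → not eligible.
Travel Insurance — status full-time ✓; service 1025 days < 3 years (≈1095 days) ✗ → not eligible.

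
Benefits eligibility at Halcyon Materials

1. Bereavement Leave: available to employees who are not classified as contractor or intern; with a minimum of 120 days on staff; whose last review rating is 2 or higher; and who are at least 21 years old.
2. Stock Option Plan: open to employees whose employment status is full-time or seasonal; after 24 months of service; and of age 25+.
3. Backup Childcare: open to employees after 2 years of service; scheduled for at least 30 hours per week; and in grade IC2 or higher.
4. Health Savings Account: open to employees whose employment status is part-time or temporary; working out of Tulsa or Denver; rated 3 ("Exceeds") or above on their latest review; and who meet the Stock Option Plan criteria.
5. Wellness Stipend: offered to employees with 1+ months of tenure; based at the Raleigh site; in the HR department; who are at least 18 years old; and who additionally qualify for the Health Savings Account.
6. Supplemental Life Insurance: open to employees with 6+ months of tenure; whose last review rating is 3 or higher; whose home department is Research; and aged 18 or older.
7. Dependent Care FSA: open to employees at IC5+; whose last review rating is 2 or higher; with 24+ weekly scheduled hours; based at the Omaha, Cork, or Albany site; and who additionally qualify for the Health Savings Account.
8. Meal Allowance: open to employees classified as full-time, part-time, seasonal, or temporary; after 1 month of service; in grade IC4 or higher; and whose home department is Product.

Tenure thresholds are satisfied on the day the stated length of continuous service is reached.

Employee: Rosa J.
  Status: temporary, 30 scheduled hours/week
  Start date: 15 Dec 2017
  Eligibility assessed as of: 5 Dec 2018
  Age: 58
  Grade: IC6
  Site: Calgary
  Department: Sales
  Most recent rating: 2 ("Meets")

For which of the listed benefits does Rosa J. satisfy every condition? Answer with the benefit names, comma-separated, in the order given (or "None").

Bereavement Leave

Service from 15 Dec 2017 to 5 Dec 2018: 355 days.
Bereavement Leave — status temporary ✓ (not excluded); service 355 days ≥ 120 days ✓; rating 2 ≥ 2 ✓; age 58 ≥ 21 ✓ → eligible.
Stock Option Plan — status temporary ✗ (requires full-time or seasonal) → not eligible.
Backup Childcare — service 355 days < 2 years (≈730 days) ✗ → not eligible.
Health Savings Account — status temporary ✓; site Calgary ✗ (not Tulsa or Denver) → not eligible.
Wellness Stipend — service 355 days ≥ 1 month (≈30 days) ✓; site Calgary ✗ (not Raleigh) → not eligible.
Supplemental Life Insurance — service 355 days ≥ 6 months (≈180 days) ✓; rating 2 < 3 ✗ → not eligible.
Dependent Care FSA — grade IC6 ≥ IC5 ✓; rating 2 ≥ 2 ✓; 30 hrs/wk ≥ 24 ✓; site Calgary ✗ (not Omaha, Cork, or Albany) → not eligible.
Meal Allowance — status temporary ✓; service 355 days ≥ 1 month (≈30 days) ✓; grade IC6 ≥ IC4 ✓; dept Sales ✗ → not eligible.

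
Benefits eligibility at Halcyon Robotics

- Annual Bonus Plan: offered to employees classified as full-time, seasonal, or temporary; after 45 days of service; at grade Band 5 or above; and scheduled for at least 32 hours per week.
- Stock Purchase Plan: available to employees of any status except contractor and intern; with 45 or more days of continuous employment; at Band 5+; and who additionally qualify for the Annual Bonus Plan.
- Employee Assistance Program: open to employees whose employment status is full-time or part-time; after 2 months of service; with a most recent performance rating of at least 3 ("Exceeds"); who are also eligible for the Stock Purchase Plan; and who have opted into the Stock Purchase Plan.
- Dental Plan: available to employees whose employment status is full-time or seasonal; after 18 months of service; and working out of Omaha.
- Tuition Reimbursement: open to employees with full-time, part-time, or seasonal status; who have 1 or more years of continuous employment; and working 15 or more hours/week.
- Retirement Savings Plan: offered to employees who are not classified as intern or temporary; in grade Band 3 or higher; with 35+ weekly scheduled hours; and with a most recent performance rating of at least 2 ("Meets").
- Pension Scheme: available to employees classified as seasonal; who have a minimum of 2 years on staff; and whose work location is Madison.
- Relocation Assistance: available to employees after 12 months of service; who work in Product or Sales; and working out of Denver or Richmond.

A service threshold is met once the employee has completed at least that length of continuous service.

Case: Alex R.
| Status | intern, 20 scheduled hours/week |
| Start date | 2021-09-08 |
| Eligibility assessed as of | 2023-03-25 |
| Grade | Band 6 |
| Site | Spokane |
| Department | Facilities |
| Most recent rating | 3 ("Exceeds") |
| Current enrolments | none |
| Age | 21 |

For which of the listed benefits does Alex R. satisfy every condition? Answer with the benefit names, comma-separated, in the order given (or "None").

Service from 2021-09-08 to 2023-03-25: 563 days.
Annual Bonus Plan — status intern ✗ (requires full-time, seasonal, or temporary) → not eligible.
Stock Purchase Plan — status intern ✗ (excluded) → not eligible.
Employee Assistance Program — status intern ✗ (requires full-time or part-time) → not eligible.
Dental Plan — status intern ✗ (requires full-time or seasonal) → not eligible.
Tuition Reimbursement — status intern ✗ (requires full-time, part-time, or seasonal) → not eligible.
Retirement Savings Plan — status intern ✗ (excluded) → not eligible.
Pension Scheme — status intern ✗ (requires seasonal) → not eligible.
Relocation Assistance — service 563 days ≥ 12 months (≈360 days) ✓; dept Facilities ✗ → not eligible.

None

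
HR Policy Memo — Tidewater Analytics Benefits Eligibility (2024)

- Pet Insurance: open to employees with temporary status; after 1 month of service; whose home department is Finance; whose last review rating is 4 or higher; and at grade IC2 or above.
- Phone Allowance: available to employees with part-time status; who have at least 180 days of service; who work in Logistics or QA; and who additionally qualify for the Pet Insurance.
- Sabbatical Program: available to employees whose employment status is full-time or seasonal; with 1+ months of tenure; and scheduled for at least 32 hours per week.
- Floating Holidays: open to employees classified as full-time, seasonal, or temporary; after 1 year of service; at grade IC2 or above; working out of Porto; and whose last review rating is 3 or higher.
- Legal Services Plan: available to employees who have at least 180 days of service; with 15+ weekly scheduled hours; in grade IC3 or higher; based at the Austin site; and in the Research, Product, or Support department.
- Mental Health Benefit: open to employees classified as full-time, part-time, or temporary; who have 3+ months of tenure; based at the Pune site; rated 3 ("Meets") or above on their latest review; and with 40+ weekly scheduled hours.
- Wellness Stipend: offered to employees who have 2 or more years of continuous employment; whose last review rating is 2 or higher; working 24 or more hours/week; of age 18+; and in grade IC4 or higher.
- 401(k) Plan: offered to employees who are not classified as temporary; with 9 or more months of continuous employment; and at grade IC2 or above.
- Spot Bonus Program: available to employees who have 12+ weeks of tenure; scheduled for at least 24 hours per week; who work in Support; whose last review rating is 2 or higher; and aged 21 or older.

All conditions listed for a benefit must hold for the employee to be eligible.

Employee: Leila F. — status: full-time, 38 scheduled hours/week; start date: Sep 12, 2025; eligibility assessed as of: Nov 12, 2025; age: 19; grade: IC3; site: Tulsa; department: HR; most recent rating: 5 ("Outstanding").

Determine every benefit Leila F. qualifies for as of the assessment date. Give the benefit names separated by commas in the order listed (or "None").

Sabbatical Program

Service from Sep 12, 2025 to Nov 12, 2025: 61 days.
Pet Insurance — status full-time ✗ (requires temporary) → not eligible.
Phone Allowance — status full-time ✗ (requires part-time) → not eligible.
Sabbatical Program — status full-time ✓; service 61 days ≥ 1 month (≈30 days) ✓; 38 hrs/wk ≥ 32 ✓ → eligible.
Floating Holidays — status full-time ✓; service 61 days < 1 year (≈365 days) ✗ → not eligible.
Legal Services Plan — service 61 days < 180 days ✗ → not eligible.
Mental Health Benefit — status full-time ✓; service 61 days < 3 months (≈90 days) ✗ → not eligible.
Wellness Stipend — service 61 days < 2 years (≈730 days) ✗ → not eligible.
401(k) Plan — status full-time ✓ (not excluded); service 61 days < 9 months (≈270 days) ✗ → not eligible.
Spot Bonus Program — service 61 days < 12 weeks (≈84 days) ✗ → not eligible.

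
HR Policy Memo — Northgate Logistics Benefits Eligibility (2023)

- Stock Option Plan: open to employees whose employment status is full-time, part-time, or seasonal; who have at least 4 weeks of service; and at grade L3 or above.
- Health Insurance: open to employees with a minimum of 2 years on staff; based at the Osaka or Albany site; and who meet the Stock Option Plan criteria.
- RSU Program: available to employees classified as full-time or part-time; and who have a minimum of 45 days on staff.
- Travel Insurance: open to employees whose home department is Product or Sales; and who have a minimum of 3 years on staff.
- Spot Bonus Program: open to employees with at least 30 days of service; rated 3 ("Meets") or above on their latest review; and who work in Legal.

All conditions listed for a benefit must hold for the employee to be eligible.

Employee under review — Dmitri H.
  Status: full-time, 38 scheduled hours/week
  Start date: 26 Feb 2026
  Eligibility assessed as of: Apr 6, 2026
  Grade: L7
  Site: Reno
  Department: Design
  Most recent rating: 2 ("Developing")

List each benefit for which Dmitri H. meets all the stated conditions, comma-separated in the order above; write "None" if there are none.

Stock Option Plan

Service from 26 Feb 2026 to Apr 6, 2026: 39 days.
Stock Option Plan — status full-time ✓; service 39 days ≥ 4 weeks (≈28 days) ✓; grade L7 ≥ L3 ✓ → eligible.
Health Insurance — service 39 days < 2 years (≈730 days) ✗ → not eligible.
RSU Program — status full-time ✓; service 39 days < 45 days ✗ → not eligible.
Travel Insurance — dept Design ✗ → not eligible.
Spot Bonus Program — service 39 days ≥ 30 days ✓; rating 2 < 3 ✗ → not eligible.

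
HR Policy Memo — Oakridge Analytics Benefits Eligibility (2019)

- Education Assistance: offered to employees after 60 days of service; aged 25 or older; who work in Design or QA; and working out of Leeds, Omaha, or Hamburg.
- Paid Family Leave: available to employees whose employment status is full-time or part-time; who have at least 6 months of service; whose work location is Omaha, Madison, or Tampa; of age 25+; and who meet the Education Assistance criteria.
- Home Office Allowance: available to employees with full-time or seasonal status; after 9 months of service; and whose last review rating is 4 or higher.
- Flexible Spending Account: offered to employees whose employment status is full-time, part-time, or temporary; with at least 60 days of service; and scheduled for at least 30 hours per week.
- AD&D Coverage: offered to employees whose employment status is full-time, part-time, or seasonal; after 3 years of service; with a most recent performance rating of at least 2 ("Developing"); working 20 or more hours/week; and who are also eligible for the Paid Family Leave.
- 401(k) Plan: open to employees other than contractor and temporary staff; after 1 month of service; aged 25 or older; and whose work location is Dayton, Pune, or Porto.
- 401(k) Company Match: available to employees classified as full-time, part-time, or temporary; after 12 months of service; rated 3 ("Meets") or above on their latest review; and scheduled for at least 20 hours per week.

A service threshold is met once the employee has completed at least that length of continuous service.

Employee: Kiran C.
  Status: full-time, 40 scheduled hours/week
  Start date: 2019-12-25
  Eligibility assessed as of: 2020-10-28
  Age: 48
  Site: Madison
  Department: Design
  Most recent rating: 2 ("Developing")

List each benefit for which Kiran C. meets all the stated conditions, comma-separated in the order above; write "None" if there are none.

Flexible Spending Account

Service from 2019-12-25 to 2020-10-28: 308 days.
Education Assistance — service 308 days ≥ 60 days ✓; age 48 ≥ 25 ✓; dept Design ✓; site Madison ✗ (not Leeds, Omaha, or Hamburg) → not eligible.
Paid Family Leave — status full-time ✓; service 308 days ≥ 6 months (≈180 days) ✓; site Madison ✓; age 48 ≥ 25 ✓; not eligible for Education Assistance ✗ → not eligible.
Home Office Allowance — status full-time ✓; service 308 days ≥ 9 months (≈270 days) ✓; rating 2 < 4 ✗ → not eligible.
Flexible Spending Account — status full-time ✓; service 308 days ≥ 60 days ✓; 40 hrs/wk ≥ 30 ✓ → eligible.
AD&D Coverage — status full-time ✓; service 308 days < 3 years (≈1095 days) ✗ → not eligible.
401(k) Plan — status full-time ✓ (not excluded); service 308 days ≥ 1 month (≈30 days) ✓; age 48 ≥ 25 ✓; site Madison ✗ (not Dayton, Pune, or Porto) → not eligible.
401(k) Company Match — status full-time ✓; service 308 days < 12 months (≈360 days) ✗ → not eligible.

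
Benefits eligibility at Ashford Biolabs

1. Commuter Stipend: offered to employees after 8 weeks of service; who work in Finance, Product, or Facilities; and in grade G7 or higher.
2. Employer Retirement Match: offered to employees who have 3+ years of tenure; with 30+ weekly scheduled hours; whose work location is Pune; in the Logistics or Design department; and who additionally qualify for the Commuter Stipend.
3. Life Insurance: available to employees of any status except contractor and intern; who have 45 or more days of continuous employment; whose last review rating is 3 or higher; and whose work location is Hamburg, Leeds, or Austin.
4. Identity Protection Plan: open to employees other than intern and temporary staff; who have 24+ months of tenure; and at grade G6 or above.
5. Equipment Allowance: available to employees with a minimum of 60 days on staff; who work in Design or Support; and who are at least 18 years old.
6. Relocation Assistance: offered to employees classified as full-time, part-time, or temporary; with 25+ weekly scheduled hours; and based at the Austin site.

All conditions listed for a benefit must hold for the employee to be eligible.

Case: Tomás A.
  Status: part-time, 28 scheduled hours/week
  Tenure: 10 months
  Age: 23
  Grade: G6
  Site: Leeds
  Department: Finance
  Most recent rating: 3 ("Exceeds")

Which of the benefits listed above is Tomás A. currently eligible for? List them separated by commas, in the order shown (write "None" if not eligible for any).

Commuter Stipend — service 10 months ≥ 8 weeks (≈56 days) ✓; dept Finance ✓; grade G6 < G7 ✗ → not eligible.
Employer Retirement Match — service 10 months < 3 years (≈1095 days) ✗ → not eligible.
Life Insurance — status part-time ✓ (not excluded); service 10 months ≥ 45 days ✓; rating 3 ≥ 3 ✓; site Leeds ✓ → eligible.
Identity Protection Plan — status part-time ✓ (not excluded); service 10 months < 24 months ✗ → not eligible.
Equipment Allowance — service 10 months ≥ 60 days ✓; dept Finance ✗ → not eligible.
Relocation Assistance — status part-time ✓; 28 hrs/wk ≥ 25 ✓; site Leeds ✗ (not Austin) → not eligible.

Life Insurance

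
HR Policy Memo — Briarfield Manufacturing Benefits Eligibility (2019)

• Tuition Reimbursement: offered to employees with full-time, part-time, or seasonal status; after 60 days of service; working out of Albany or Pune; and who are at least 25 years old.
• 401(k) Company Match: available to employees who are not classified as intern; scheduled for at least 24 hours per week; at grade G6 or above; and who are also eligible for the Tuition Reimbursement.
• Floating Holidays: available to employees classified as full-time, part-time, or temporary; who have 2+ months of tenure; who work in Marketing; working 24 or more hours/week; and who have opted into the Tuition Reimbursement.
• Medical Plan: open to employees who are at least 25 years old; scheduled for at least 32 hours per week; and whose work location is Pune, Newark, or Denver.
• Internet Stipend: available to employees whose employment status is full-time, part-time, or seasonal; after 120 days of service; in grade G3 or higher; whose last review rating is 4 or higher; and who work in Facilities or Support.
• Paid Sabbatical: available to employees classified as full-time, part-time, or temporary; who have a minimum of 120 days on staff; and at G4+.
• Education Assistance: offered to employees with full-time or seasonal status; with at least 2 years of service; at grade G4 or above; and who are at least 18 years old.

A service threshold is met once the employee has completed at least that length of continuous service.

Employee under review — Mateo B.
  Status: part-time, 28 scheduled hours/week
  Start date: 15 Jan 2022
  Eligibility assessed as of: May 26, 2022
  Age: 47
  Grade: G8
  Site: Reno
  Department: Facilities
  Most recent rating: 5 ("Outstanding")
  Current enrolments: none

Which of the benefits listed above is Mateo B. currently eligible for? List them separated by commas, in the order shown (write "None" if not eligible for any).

Internet Stipend, Paid Sabbatical

Service from 15 Jan 2022 to May 26, 2022: 131 days.
Tuition Reimbursement — status part-time ✓; service 131 days ≥ 60 days ✓; site Reno ✗ (not Albany or Pune) → not eligible.
401(k) Company Match — status part-time ✓ (not excluded); 28 hrs/wk ≥ 24 ✓; grade G8 ≥ G6 ✓; not eligible for Tuition Reimbursement ✗ → not eligible.
Floating Holidays — status part-time ✓; service 131 days ≥ 2 months (≈60 days) ✓; dept Facilities ✗ → not eligible.
Medical Plan — age 47 ≥ 25 ✓; 28 hrs/wk < 32 ✗ → not eligible.
Internet Stipend — status part-time ✓; service 131 days ≥ 120 days ✓; grade G8 ≥ G3 ✓; rating 5 ≥ 4 ✓; dept Facilities ✓ → eligible.
Paid Sabbatical — status part-time ✓; service 131 days ≥ 120 days ✓; grade G8 ≥ G4 ✓ → eligible.
Education Assistance — status part-time ✗ (requires full-time or seasonal) → not eligible.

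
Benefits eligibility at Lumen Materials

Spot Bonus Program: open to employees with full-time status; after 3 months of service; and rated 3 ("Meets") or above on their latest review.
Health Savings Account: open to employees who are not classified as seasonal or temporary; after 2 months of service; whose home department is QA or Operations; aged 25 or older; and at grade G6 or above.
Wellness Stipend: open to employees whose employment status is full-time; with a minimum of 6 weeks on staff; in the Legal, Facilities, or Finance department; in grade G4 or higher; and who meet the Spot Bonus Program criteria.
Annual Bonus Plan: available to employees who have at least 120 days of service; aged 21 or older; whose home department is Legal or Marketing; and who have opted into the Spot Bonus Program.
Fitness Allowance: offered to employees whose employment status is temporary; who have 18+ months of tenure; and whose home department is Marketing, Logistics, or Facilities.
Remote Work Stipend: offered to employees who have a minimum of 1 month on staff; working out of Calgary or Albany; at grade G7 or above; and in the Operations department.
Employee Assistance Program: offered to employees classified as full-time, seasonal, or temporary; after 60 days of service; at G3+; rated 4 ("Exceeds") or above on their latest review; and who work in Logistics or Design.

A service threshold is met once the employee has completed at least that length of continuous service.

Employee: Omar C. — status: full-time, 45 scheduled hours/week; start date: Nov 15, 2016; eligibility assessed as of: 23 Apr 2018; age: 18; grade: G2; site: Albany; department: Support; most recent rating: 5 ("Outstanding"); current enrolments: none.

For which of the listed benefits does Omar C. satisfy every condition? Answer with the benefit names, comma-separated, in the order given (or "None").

Spot Bonus Program

Service from Nov 15, 2016 to 23 Apr 2018: 524 days.
Spot Bonus Program — status full-time ✓; service 524 days ≥ 3 months (≈90 days) ✓; rating 5 ≥ 3 ✓ → eligible.
Health Savings Account — status full-time ✓ (not excluded); service 524 days ≥ 2 months (≈60 days) ✓; dept Support ✗ → not eligible.
Wellness Stipend — status full-time ✓; service 524 days ≥ 6 weeks (≈42 days) ✓; dept Support ✗ → not eligible.
Annual Bonus Plan — service 524 days ≥ 120 days ✓; age 18 < 21 ✗ → not eligible.
Fitness Allowance — status full-time ✗ (requires temporary) → not eligible.
Remote Work Stipend — service 524 days ≥ 1 month (≈30 days) ✓; site Albany ✓; grade G2 < G7 ✗ → not eligible.
Employee Assistance Program — status full-time ✓; service 524 days ≥ 60 days ✓; grade G2 < G3 ✗ → not eligible.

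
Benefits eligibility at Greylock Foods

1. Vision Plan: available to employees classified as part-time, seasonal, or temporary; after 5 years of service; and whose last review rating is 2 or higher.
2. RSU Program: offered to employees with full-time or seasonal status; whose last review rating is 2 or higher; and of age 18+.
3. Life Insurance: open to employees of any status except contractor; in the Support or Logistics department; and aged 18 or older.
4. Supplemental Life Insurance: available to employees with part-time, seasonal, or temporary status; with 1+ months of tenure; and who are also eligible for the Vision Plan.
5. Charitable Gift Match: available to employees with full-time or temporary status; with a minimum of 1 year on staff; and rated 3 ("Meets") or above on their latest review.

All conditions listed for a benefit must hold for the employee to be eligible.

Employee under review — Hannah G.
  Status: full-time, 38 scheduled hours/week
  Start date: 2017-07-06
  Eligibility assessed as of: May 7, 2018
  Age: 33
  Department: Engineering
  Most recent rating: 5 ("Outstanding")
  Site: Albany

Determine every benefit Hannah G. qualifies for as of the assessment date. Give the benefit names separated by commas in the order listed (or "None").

RSU Program

Service from 2017-07-06 to May 7, 2018: 305 days.
Vision Plan — status full-time ✗ (requires part-time, seasonal, or temporary) → not eligible.
RSU Program — status full-time ✓; rating 5 ≥ 2 ✓; age 33 ≥ 18 ✓ → eligible.
Life Insurance — status full-time ✓ (not excluded); dept Engineering ✗ → not eligible.
Supplemental Life Insurance — status full-time ✗ (requires part-time, seasonal, or temporary) → not eligible.
Charitable Gift Match — status full-time ✓; service 305 days < 1 year (≈365 days) ✗ → not eligible.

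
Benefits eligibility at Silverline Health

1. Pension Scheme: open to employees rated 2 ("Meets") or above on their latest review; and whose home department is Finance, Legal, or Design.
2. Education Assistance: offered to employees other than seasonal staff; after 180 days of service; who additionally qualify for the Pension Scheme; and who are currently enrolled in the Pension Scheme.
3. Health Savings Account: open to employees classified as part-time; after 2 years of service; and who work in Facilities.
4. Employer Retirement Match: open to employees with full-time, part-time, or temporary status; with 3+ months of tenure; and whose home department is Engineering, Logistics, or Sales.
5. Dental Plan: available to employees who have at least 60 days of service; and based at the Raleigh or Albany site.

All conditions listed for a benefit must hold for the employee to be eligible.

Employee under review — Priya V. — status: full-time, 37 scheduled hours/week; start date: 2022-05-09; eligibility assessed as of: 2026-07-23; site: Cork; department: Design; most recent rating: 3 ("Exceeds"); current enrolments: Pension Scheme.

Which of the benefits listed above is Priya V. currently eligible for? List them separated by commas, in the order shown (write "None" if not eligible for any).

Pension Scheme, Education Assistance

Service from 2022-05-09 to 2026-07-23: 1536 days.
Pension Scheme — rating 3 ≥ 2 ✓; dept Design ✓ → eligible.
Education Assistance — status full-time ✓ (not excluded); service 1536 days ≥ 180 days ✓; eligible for Pension Scheme ✓; enrolled in Pension Scheme ✓ → eligible.
Health Savings Account — status full-time ✗ (requires part-time) → not eligible.
Employer Retirement Match — status full-time ✓; service 1536 days ≥ 3 months (≈90 days) ✓; dept Design ✗ → not eligible.
Dental Plan — service 1536 days ≥ 60 days ✓; site Cork ✗ (not Raleigh or Albany) → not eligible.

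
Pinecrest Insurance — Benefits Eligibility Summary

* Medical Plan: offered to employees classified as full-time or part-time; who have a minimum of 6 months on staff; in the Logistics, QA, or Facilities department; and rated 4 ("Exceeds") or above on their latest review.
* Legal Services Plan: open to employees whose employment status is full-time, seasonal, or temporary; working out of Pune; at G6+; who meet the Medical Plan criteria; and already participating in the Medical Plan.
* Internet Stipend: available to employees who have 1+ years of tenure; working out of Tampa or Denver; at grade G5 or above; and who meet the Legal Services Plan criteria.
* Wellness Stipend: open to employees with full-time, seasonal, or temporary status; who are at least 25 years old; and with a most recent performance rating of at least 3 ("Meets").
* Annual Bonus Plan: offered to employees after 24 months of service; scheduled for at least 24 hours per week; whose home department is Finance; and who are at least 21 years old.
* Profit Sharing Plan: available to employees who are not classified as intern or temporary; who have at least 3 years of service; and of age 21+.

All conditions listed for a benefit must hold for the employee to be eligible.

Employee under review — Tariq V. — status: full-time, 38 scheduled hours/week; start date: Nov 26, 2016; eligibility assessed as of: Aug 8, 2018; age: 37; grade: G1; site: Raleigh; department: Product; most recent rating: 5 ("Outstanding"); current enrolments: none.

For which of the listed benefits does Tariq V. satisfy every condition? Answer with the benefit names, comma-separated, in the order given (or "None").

Service from Nov 26, 2016 to Aug 8, 2018: 620 days.
Medical Plan — status full-time ✓; service 620 days ≥ 6 months (≈180 days) ✓; dept Product ✗ → not eligible.
Legal Services Plan — status full-time ✓; site Raleigh ✗ (not Pune) → not eligible.
Internet Stipend — service 620 days ≥ 1 year (≈365 days) ✓; site Raleigh ✗ (not Tampa or Denver) → not eligible.
Wellness Stipend — status full-time ✓; age 37 ≥ 25 ✓; rating 5 ≥ 3 ✓ → eligible.
Annual Bonus Plan — service 620 days < 24 months (≈720 days) ✗ → not eligible.
Profit Sharing Plan — status full-time ✓ (not excluded); service 620 days < 3 years (≈1095 days) ✗ → not eligible.

Wellness Stipend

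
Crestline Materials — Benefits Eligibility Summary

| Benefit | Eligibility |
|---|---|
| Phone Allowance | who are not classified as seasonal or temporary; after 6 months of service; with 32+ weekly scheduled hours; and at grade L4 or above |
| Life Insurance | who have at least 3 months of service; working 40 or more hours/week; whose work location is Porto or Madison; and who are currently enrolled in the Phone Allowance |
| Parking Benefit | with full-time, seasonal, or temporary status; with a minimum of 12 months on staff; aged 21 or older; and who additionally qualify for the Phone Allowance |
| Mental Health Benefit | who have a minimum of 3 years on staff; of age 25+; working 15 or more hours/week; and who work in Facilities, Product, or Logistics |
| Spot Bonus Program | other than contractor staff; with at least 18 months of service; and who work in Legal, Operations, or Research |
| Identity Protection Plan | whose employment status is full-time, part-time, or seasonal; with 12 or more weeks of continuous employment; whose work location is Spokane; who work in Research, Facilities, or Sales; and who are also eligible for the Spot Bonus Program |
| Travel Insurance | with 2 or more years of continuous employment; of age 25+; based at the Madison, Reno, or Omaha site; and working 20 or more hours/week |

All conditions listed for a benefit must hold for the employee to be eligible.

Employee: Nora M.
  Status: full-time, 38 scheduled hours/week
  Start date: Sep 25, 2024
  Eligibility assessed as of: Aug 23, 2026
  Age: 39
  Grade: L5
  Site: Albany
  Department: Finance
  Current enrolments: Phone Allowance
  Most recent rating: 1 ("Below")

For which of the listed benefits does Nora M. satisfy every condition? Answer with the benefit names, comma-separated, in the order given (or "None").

Phone Allowance, Parking Benefit

Service from Sep 25, 2024 to Aug 23, 2026: 697 days.
Phone Allowance — status full-time ✓ (not excluded); service 697 days ≥ 6 months (≈180 days) ✓; 38 hrs/wk ≥ 32 ✓; grade L5 ≥ L4 ✓ → eligible.
Life Insurance — service 697 days ≥ 3 months (≈90 days) ✓; 38 hrs/wk < 40 ✗ → not eligible.
Parking Benefit — status full-time ✓; service 697 days ≥ 12 months (≈360 days) ✓; age 39 ≥ 21 ✓; eligible for Phone Allowance ✓ → eligible.
Mental Health Benefit — service 697 days < 3 years (≈1095 days) ✗ → not eligible.
Spot Bonus Program — status full-time ✓ (not excluded); service 697 days ≥ 18 months (≈540 days) ✓; dept Finance ✗ → not eligible.
Identity Protection Plan — status full-time ✓; service 697 days ≥ 12 weeks (≈84 days) ✓; site Albany ✗ (not Spokane) → not eligible.
Travel Insurance — service 697 days < 2 years (≈730 days) ✗ → not eligible.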